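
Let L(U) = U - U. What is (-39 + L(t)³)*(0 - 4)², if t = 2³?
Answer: -624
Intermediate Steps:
t = 8
L(U) = 0
(-39 + L(t)³)*(0 - 4)² = (-39 + 0³)*(0 - 4)² = (-39 + 0)*(-4)² = -39*16 = -624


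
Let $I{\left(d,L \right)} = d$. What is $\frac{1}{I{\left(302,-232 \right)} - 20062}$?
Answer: $- \frac{1}{19760} \approx -5.0607 \cdot 10^{-5}$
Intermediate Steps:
$\frac{1}{I{\left(302,-232 \right)} - 20062} = \frac{1}{302 - 20062} = \frac{1}{-19760} = - \frac{1}{19760}$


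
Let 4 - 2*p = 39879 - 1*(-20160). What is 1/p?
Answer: -2/60035 ≈ -3.3314e-5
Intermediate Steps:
p = -60035/2 (p = 2 - (39879 - 1*(-20160))/2 = 2 - (39879 + 20160)/2 = 2 - ½*60039 = 2 - 60039/2 = -60035/2 ≈ -30018.)
1/p = 1/(-60035/2) = -2/60035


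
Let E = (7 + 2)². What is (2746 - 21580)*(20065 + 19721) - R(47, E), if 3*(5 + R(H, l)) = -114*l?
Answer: -749326441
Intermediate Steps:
E = 81 (E = 9² = 81)
R(H, l) = -5 - 38*l (R(H, l) = -5 + (-114*l)/3 = -5 - 38*l)
(2746 - 21580)*(20065 + 19721) - R(47, E) = (2746 - 21580)*(20065 + 19721) - (-5 - 38*81) = -18834*39786 - (-5 - 3078) = -749329524 - 1*(-3083) = -749329524 + 3083 = -749326441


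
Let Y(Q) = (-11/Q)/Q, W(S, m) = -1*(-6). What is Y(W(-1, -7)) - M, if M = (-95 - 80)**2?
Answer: -1102511/36 ≈ -30625.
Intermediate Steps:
W(S, m) = 6
Y(Q) = -11/Q**2
M = 30625 (M = (-175)**2 = 30625)
Y(W(-1, -7)) - M = -11/6**2 - 1*30625 = -11*1/36 - 30625 = -11/36 - 30625 = -1102511/36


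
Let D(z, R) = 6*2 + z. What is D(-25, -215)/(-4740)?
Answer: 13/4740 ≈ 0.0027426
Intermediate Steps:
D(z, R) = 12 + z
D(-25, -215)/(-4740) = (12 - 25)/(-4740) = -13*(-1/4740) = 13/4740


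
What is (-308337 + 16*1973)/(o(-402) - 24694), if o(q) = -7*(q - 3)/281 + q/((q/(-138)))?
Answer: 77772089/6974957 ≈ 11.150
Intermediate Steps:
o(q) = -38757/281 - 7*q/281 (o(q) = -7*(-3 + q)*(1/281) + q/((q*(-1/138))) = (21 - 7*q)*(1/281) + q/((-q/138)) = (21/281 - 7*q/281) + q*(-138/q) = (21/281 - 7*q/281) - 138 = -38757/281 - 7*q/281)
(-308337 + 16*1973)/(o(-402) - 24694) = (-308337 + 16*1973)/((-38757/281 - 7/281*(-402)) - 24694) = (-308337 + 31568)/((-38757/281 + 2814/281) - 24694) = -276769/(-35943/281 - 24694) = -276769/(-6974957/281) = -276769*(-281/6974957) = 77772089/6974957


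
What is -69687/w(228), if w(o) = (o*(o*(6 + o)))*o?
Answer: -2581/102720384 ≈ -2.5126e-5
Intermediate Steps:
w(o) = o**3*(6 + o) (w(o) = (o**2*(6 + o))*o = o**3*(6 + o))
-69687/w(228) = -69687*1/(11852352*(6 + 228)) = -69687/(11852352*234) = -69687/2773450368 = -69687*1/2773450368 = -2581/102720384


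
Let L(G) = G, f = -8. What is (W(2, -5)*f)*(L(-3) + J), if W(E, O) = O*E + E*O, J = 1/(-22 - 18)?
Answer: -484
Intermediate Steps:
J = -1/40 (J = 1/(-40) = -1/40 ≈ -0.025000)
W(E, O) = 2*E*O (W(E, O) = E*O + E*O = 2*E*O)
(W(2, -5)*f)*(L(-3) + J) = ((2*2*(-5))*(-8))*(-3 - 1/40) = -20*(-8)*(-121/40) = 160*(-121/40) = -484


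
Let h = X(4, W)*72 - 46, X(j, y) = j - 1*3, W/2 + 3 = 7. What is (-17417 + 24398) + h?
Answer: 7007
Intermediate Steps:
W = 8 (W = -6 + 2*7 = -6 + 14 = 8)
X(j, y) = -3 + j (X(j, y) = j - 3 = -3 + j)
h = 26 (h = (-3 + 4)*72 - 46 = 1*72 - 46 = 72 - 46 = 26)
(-17417 + 24398) + h = (-17417 + 24398) + 26 = 6981 + 26 = 7007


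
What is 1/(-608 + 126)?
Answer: -1/482 ≈ -0.0020747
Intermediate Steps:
1/(-608 + 126) = 1/(-482) = -1/482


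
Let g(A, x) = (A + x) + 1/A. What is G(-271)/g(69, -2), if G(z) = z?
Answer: -18699/4624 ≈ -4.0439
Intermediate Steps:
g(A, x) = A + x + 1/A
G(-271)/g(69, -2) = -271/(69 - 2 + 1/69) = -271/4624/69 = -271*69/4624 = -18699/4624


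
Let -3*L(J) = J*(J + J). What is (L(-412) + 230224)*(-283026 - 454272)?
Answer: -86309086944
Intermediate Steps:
L(J) = -2*J²/3 (L(J) = -J*(J + J)/3 = -J*2*J/3 = -2*J²/3)
(L(-412) + 230224)*(-283026 - 454272) = (-⅔*(-412)² + 230224)*(-283026 - 454272) = (-⅔*169744 + 230224)*(-737298) = (-339488/3 + 230224)*(-737298) = (351184/3)*(-737298) = -86309086944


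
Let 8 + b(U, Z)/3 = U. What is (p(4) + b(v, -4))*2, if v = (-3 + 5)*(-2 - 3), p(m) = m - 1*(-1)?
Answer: -98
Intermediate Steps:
p(m) = 1 + m (p(m) = m + 1 = 1 + m)
v = -10 (v = 2*(-5) = -10)
b(U, Z) = -24 + 3*U
(p(4) + b(v, -4))*2 = ((1 + 4) + (-24 + 3*(-10)))*2 = (5 + (-24 - 30))*2 = (5 - 54)*2 = -49*2 = -98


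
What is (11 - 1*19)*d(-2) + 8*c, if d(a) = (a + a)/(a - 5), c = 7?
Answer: 360/7 ≈ 51.429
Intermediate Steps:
d(a) = 2*a/(-5 + a) (d(a) = (2*a)/(-5 + a) = 2*a/(-5 + a))
(11 - 1*19)*d(-2) + 8*c = (11 - 1*19)*(2*(-2)/(-5 - 2)) + 8*7 = (11 - 19)*(2*(-2)/(-7)) + 56 = -16*(-2)*(-1)/7 + 56 = -8*4/7 + 56 = -32/7 + 56 = 360/7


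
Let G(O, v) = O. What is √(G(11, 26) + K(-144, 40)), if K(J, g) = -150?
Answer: I*√139 ≈ 11.79*I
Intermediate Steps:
√(G(11, 26) + K(-144, 40)) = √(11 - 150) = √(-139) = I*√139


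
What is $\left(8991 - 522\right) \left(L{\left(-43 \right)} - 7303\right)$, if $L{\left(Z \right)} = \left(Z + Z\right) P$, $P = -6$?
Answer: $-57479103$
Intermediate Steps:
$L{\left(Z \right)} = - 12 Z$ ($L{\left(Z \right)} = \left(Z + Z\right) \left(-6\right) = 2 Z \left(-6\right) = - 12 Z$)
$\left(8991 - 522\right) \left(L{\left(-43 \right)} - 7303\right) = \left(8991 - 522\right) \left(\left(-12\right) \left(-43\right) - 7303\right) = 8469 \left(516 - 7303\right) = 8469 \left(-6787\right) = -57479103$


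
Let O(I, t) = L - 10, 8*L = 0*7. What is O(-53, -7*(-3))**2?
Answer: 100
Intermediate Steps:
L = 0 (L = (0*7)/8 = (1/8)*0 = 0)
O(I, t) = -10 (O(I, t) = 0 - 10 = -10)
O(-53, -7*(-3))**2 = (-10)**2 = 100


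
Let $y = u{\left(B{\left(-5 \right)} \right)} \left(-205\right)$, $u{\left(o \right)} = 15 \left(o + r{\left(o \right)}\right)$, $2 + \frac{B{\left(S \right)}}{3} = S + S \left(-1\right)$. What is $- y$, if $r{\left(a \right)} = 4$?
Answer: $-6150$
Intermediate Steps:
$B{\left(S \right)} = -6$ ($B{\left(S \right)} = -6 + 3 \left(S + S \left(-1\right)\right) = -6 + 3 \left(S - S\right) = -6 + 3 \cdot 0 = -6 + 0 = -6$)
$u{\left(o \right)} = 60 + 15 o$ ($u{\left(o \right)} = 15 \left(o + 4\right) = 15 \left(4 + o\right) = 60 + 15 o$)
$y = 6150$ ($y = \left(60 + 15 \left(-6\right)\right) \left(-205\right) = \left(60 - 90\right) \left(-205\right) = \left(-30\right) \left(-205\right) = 6150$)
$- y = \left(-1\right) 6150 = -6150$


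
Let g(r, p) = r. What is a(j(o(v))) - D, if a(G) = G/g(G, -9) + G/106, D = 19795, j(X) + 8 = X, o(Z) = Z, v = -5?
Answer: -2098177/106 ≈ -19794.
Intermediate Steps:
j(X) = -8 + X
a(G) = 1 + G/106 (a(G) = G/G + G/106 = 1 + G*(1/106) = 1 + G/106)
a(j(o(v))) - D = (1 + (-8 - 5)/106) - 1*19795 = (1 + (1/106)*(-13)) - 19795 = (1 - 13/106) - 19795 = 93/106 - 19795 = -2098177/106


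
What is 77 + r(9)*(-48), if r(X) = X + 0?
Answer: -355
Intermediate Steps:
r(X) = X
77 + r(9)*(-48) = 77 + 9*(-48) = 77 - 432 = -355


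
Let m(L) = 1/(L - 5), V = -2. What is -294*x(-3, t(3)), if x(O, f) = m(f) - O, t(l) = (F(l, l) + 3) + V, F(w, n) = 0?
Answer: -1617/2 ≈ -808.50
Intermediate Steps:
t(l) = 1 (t(l) = (0 + 3) - 2 = 3 - 2 = 1)
m(L) = 1/(-5 + L)
x(O, f) = 1/(-5 + f) - O
-294*x(-3, t(3)) = -294*(1 - 1*(-3)*(-5 + 1))/(-5 + 1) = -294*(1 - 1*(-3)*(-4))/(-4) = -(-147)*(1 - 12)/2 = -(-147)*(-11)/2 = -294*11/4 = -1617/2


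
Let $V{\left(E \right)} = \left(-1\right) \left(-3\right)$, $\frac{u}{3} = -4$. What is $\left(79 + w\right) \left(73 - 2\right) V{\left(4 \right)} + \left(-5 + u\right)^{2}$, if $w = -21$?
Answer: $12643$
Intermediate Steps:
$u = -12$ ($u = 3 \left(-4\right) = -12$)
$V{\left(E \right)} = 3$
$\left(79 + w\right) \left(73 - 2\right) V{\left(4 \right)} + \left(-5 + u\right)^{2} = \left(79 - 21\right) \left(73 - 2\right) 3 + \left(-5 - 12\right)^{2} = 58 \cdot 71 \cdot 3 + \left(-17\right)^{2} = 4118 \cdot 3 + 289 = 12354 + 289 = 12643$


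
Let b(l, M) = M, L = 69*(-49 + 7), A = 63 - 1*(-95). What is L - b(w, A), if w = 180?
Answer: -3056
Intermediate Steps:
A = 158 (A = 63 + 95 = 158)
L = -2898 (L = 69*(-42) = -2898)
L - b(w, A) = -2898 - 1*158 = -2898 - 158 = -3056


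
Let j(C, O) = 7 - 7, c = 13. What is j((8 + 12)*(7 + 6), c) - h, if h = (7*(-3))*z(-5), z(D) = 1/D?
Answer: -21/5 ≈ -4.2000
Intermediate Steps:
j(C, O) = 0
h = 21/5 (h = (7*(-3))/(-5) = -21*(-⅕) = 21/5 ≈ 4.2000)
j((8 + 12)*(7 + 6), c) - h = 0 - 1*21/5 = 0 - 21/5 = -21/5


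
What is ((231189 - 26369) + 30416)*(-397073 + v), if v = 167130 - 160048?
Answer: -91739922876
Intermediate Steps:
v = 7082
((231189 - 26369) + 30416)*(-397073 + v) = ((231189 - 26369) + 30416)*(-397073 + 7082) = (204820 + 30416)*(-389991) = 235236*(-389991) = -91739922876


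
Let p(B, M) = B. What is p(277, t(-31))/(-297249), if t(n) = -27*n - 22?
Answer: -277/297249 ≈ -0.00093188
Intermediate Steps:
t(n) = -22 - 27*n
p(277, t(-31))/(-297249) = 277/(-297249) = 277*(-1/297249) = -277/297249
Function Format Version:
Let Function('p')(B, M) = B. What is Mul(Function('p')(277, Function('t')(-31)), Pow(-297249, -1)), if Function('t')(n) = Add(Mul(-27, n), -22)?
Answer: Rational(-277, 297249) ≈ -0.00093188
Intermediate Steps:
Function('t')(n) = Add(-22, Mul(-27, n))
Mul(Function('p')(277, Function('t')(-31)), Pow(-297249, -1)) = Mul(277, Pow(-297249, -1)) = Mul(277, Rational(-1, 297249)) = Rational(-277, 297249)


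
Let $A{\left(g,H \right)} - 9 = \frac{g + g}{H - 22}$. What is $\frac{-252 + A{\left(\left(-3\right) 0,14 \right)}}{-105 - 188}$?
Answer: $\frac{243}{293} \approx 0.82935$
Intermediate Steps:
$A{\left(g,H \right)} = 9 + \frac{2 g}{-22 + H}$ ($A{\left(g,H \right)} = 9 + \frac{g + g}{H - 22} = 9 + \frac{2 g}{-22 + H}$)
$\frac{-252 + A{\left(\left(-3\right) 0,14 \right)}}{-105 - 188} = \frac{-252 + \frac{-198 + 2 \left(\left(-3\right) 0\right) + 9 \cdot 14}{-22 + 14}}{-105 - 188} = \frac{-252 + \frac{-198 + 2 \cdot 0 + 126}{-8}}{-293} = \left(-252 - \frac{-198 + 0 + 126}{8}\right) \left(- \frac{1}{293}\right) = \left(-252 - -9\right) \left(- \frac{1}{293}\right) = \left(-252 + 9\right) \left(- \frac{1}{293}\right) = \left(-243\right) \left(- \frac{1}{293}\right) = \frac{243}{293}$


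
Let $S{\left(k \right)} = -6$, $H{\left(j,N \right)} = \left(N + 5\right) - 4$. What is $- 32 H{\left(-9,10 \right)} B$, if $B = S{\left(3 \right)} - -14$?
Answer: $-2816$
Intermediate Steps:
$H{\left(j,N \right)} = 1 + N$ ($H{\left(j,N \right)} = \left(5 + N\right) - 4 = 1 + N$)
$B = 8$ ($B = -6 - -14 = -6 + 14 = 8$)
$- 32 H{\left(-9,10 \right)} B = - 32 \left(1 + 10\right) 8 = \left(-32\right) 11 \cdot 8 = \left(-352\right) 8 = -2816$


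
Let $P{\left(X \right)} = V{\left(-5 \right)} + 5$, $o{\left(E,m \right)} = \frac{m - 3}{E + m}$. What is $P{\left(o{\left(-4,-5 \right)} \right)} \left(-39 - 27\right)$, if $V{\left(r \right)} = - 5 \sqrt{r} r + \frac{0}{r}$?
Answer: $-330 - 1650 i \sqrt{5} \approx -330.0 - 3689.5 i$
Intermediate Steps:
$V{\left(r \right)} = - 5 r^{\frac{3}{2}}$ ($V{\left(r \right)} = - 5 r^{\frac{3}{2}} + 0 = - 5 r^{\frac{3}{2}}$)
$o{\left(E,m \right)} = \frac{-3 + m}{E + m}$
$P{\left(X \right)} = 5 + 25 i \sqrt{5}$ ($P{\left(X \right)} = - 5 \left(-5\right)^{\frac{3}{2}} + 5 = - 5 \left(- 5 i \sqrt{5}\right) + 5 = 25 i \sqrt{5} + 5 = 5 + 25 i \sqrt{5}$)
$P{\left(o{\left(-4,-5 \right)} \right)} \left(-39 - 27\right) = \left(5 + 25 i \sqrt{5}\right) \left(-39 - 27\right) = \left(5 + 25 i \sqrt{5}\right) \left(-66\right) = -330 - 1650 i \sqrt{5}$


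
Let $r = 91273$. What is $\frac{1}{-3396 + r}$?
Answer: $\frac{1}{87877} \approx 1.138 \cdot 10^{-5}$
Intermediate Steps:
$\frac{1}{-3396 + r} = \frac{1}{-3396 + 91273} = \frac{1}{87877}$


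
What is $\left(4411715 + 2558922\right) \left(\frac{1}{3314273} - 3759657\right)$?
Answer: $- \frac{86857829257398137320}{3314273} \approx -2.6207 \cdot 10^{13}$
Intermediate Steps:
$\left(4411715 + 2558922\right) \left(\frac{1}{3314273} - 3759657\right) = 6970637 \left(\frac{1}{3314273} - 3759657\right) = 6970637 \left(- \frac{12460529684360}{3314273}\right) = - \frac{86857829257398137320}{3314273}$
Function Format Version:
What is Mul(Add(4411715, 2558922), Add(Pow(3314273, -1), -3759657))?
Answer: Rational(-86857829257398137320, 3314273) ≈ -2.6207e+13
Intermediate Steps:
Mul(Add(4411715, 2558922), Add(Pow(3314273, -1), -3759657)) = Mul(6970637, Add(Rational(1, 3314273), -3759657)) = Mul(6970637, Rational(-12460529684360, 3314273)) = Rational(-86857829257398137320, 3314273)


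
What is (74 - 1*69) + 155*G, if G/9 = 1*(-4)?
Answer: -5575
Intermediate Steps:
G = -36 (G = 9*(1*(-4)) = 9*(-4) = -36)
(74 - 1*69) + 155*G = (74 - 1*69) + 155*(-36) = (74 - 69) - 5580 = 5 - 5580 = -5575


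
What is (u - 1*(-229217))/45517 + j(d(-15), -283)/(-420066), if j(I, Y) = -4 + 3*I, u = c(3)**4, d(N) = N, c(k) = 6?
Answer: 96832904191/19120144122 ≈ 5.0644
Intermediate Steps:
u = 1296 (u = 6**4 = 1296)
(u - 1*(-229217))/45517 + j(d(-15), -283)/(-420066) = (1296 - 1*(-229217))/45517 + (-4 + 3*(-15))/(-420066) = (1296 + 229217)*(1/45517) + (-4 - 45)*(-1/420066) = 230513*(1/45517) - 49*(-1/420066) = 230513/45517 + 49/420066 = 96832904191/19120144122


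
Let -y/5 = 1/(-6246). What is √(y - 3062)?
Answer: I*√13272921418/2082 ≈ 55.335*I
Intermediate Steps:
y = 5/6246 (y = -5/(-6246) = -5*(-1/6246) = 5/6246 ≈ 0.00080051)
√(y - 3062) = √(5/6246 - 3062) = √(-19125247/6246) = I*√13272921418/2082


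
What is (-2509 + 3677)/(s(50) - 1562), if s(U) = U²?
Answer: 584/469 ≈ 1.2452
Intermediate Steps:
(-2509 + 3677)/(s(50) - 1562) = (-2509 + 3677)/(50² - 1562) = 1168/(2500 - 1562) = 1168/938 = 1168*(1/938) = 584/469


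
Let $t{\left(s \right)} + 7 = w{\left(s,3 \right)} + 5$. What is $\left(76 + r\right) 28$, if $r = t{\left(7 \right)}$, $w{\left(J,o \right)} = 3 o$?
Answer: $2324$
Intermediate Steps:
$t{\left(s \right)} = 7$ ($t{\left(s \right)} = -7 + \left(3 \cdot 3 + 5\right) = -7 + \left(9 + 5\right) = -7 + 14 = 7$)
$r = 7$
$\left(76 + r\right) 28 = \left(76 + 7\right) 28 = 83 \cdot 28 = 2324$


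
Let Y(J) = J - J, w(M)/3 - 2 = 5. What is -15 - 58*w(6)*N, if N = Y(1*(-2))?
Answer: -15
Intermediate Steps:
w(M) = 21 (w(M) = 6 + 3*5 = 6 + 15 = 21)
Y(J) = 0
N = 0
-15 - 58*w(6)*N = -15 - 1218*0 = -15 - 58*0 = -15 + 0 = -15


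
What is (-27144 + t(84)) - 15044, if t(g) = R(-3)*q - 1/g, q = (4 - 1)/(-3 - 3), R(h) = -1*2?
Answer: -3543709/84 ≈ -42187.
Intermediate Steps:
R(h) = -2
q = -½ (q = 3/(-6) = 3*(-⅙) = -½ ≈ -0.50000)
t(g) = 1 - 1/g (t(g) = -2*(-½) - 1/g = 1 - 1/g)
(-27144 + t(84)) - 15044 = (-27144 + (-1 + 84)/84) - 15044 = (-27144 + (1/84)*83) - 15044 = (-27144 + 83/84) - 15044 = -2280013/84 - 15044 = -3543709/84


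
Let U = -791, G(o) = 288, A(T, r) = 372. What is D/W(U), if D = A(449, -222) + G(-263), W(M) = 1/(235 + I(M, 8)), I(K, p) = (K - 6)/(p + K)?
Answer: 40656440/261 ≈ 1.5577e+5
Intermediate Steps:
I(K, p) = (-6 + K)/(K + p)
W(M) = 1/(235 + (-6 + M)/(8 + M)) (W(M) = 1/(235 + (-6 + M)/(M + 8)) = 1/(235 + (-6 + M)/(8 + M)))
D = 660 (D = 372 + 288 = 660)
D/W(U) = 660/(((8 - 791)/(2*(937 + 118*(-791))))) = 660/(((½)*(-783)/(937 - 93338))) = 660/(((½)*(-783)/(-92401))) = 660/(((½)*(-1/92401)*(-783))) = 660/(783/184802) = 660*(184802/783) = 40656440/261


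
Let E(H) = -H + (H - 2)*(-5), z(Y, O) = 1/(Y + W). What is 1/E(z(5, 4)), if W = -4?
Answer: ¼ ≈ 0.25000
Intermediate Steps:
z(Y, O) = 1/(-4 + Y) (z(Y, O) = 1/(Y - 4) = 1/(-4 + Y))
E(H) = 10 - 6*H (E(H) = -H + (-2 + H)*(-5) = -H + (10 - 5*H) = 10 - 6*H)
1/E(z(5, 4)) = 1/(10 - 6/(-4 + 5)) = 1/(10 - 6/1) = 1/(10 - 6*1) = 1/(10 - 6) = 1/4 = ¼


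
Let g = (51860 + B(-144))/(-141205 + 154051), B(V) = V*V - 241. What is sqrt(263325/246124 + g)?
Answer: sqrt(4187480890443133305)/790427226 ≈ 2.5889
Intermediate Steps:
B(V) = -241 + V**2 (B(V) = V**2 - 241 = -241 + V**2)
g = 72355/12846 (g = (51860 + (-241 + (-144)**2))/(-141205 + 154051) = (51860 + (-241 + 20736))/12846 = (51860 + 20495)*(1/12846) = 72355*(1/12846) = 72355/12846 ≈ 5.6325)
sqrt(263325/246124 + g) = sqrt(263325/246124 + 72355/12846) = sqrt(10595487485/1580854452) = sqrt(4187480890443133305)/790427226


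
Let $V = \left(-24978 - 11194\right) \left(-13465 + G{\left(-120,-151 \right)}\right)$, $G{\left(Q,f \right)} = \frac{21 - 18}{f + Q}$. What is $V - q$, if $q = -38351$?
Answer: $\frac{132002672217}{271} \approx 4.8709 \cdot 10^{8}$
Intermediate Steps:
$G{\left(Q,f \right)} = \frac{3}{Q + f}$
$V = \frac{131992279096}{271}$ ($V = \left(-24978 - 11194\right) \left(-13465 + \frac{3}{-120 - 151}\right) = \left(-24978 - 11194\right) \left(-13465 + \frac{3}{-271}\right) = \left(-24978 - 11194\right) \left(-13465 + 3 \left(- \frac{1}{271}\right)\right) = - 36172 \left(-13465 - \frac{3}{271}\right) = \left(-36172\right) \left(- \frac{3649018}{271}\right) = \frac{131992279096}{271} \approx 4.8706 \cdot 10^{8}$)
$V - q = \frac{131992279096}{271} - -38351 = \frac{131992279096}{271} + 38351 = \frac{132002672217}{271}$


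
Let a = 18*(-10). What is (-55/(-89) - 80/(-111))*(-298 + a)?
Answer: -6321550/9879 ≈ -639.90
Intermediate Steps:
a = -180
(-55/(-89) - 80/(-111))*(-298 + a) = (-55/(-89) - 80/(-111))*(-298 - 180) = (-55*(-1/89) - 80*(-1/111))*(-478) = (55/89 + 80/111)*(-478) = (13225/9879)*(-478) = -6321550/9879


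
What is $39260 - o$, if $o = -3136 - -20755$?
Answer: $21641$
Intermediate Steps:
$o = 17619$ ($o = -3136 + 20755 = 17619$)
$39260 - o = 39260 - 17619 = 21641$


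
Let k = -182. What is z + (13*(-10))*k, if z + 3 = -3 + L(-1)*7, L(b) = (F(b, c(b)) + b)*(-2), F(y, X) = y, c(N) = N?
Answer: 23682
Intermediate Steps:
L(b) = -4*b (L(b) = (b + b)*(-2) = (2*b)*(-2) = -4*b)
z = 22 (z = -3 + (-3 - 4*(-1)*7) = -3 + (-3 + 4*7) = -3 + (-3 + 28) = -3 + 25 = 22)
z + (13*(-10))*k = 22 + (13*(-10))*(-182) = 22 - 130*(-182) = 22 + 23660 = 23682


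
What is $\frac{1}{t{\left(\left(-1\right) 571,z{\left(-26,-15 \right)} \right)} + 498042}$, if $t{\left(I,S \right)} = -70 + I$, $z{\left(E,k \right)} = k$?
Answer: $\frac{1}{497401} \approx 2.0104 \cdot 10^{-6}$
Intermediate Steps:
$\frac{1}{t{\left(\left(-1\right) 571,z{\left(-26,-15 \right)} \right)} + 498042} = \frac{1}{\left(-70 - 571\right) + 498042} = \frac{1}{-641 + 498042} = \frac{1}{497401}$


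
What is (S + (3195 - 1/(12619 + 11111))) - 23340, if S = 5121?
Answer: -356519521/23730 ≈ -15024.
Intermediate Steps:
(S + (3195 - 1/(12619 + 11111))) - 23340 = (5121 + (3195 - 1/(12619 + 11111))) - 23340 = (5121 + (3195 - 1/23730)) - 23340 = (5121 + 75817349/23730) - 23340 = 197338679/23730 - 23340 = -356519521/23730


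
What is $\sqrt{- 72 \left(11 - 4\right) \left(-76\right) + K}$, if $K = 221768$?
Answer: $2 \sqrt{65018} \approx 509.97$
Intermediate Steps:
$\sqrt{- 72 \left(11 - 4\right) \left(-76\right) + K} = \sqrt{- 72 \left(11 - 4\right) \left(-76\right) + 221768} = \sqrt{\left(-72\right) 7 \left(-76\right) + 221768} = \sqrt{\left(-504\right) \left(-76\right) + 221768} = \sqrt{38304 + 221768} = \sqrt{260072} = 2 \sqrt{65018}$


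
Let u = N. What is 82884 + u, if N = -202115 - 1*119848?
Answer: -239079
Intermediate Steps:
N = -321963 (N = -202115 - 119848 = -321963)
u = -321963
82884 + u = 82884 - 321963 = -239079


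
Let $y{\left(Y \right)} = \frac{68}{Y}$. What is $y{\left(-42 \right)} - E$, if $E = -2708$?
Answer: $\frac{56834}{21} \approx 2706.4$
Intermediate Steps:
$y{\left(-42 \right)} - E = \frac{68}{-42} - -2708 = 68 \left(- \frac{1}{42}\right) + 2708 = - \frac{34}{21} + 2708 = \frac{56834}{21}$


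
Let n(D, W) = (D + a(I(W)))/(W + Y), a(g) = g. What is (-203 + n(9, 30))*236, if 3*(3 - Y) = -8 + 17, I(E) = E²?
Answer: -203786/5 ≈ -40757.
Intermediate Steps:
Y = 0 (Y = 3 - (-8 + 17)/3 = 3 - ⅓*9 = 3 - 3 = 0)
n(D, W) = (D + W²)/W (n(D, W) = (D + W²)/(W + 0) = (D + W²)/W)
(-203 + n(9, 30))*236 = (-203 + (30 + 9/30))*236 = (-203 + (30 + 9*(1/30)))*236 = (-203 + (30 + 3/10))*236 = (-203 + 303/10)*236 = -1727/10*236 = -203786/5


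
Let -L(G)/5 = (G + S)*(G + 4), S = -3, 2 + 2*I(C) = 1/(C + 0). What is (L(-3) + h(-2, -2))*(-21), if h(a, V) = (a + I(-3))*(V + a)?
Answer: -896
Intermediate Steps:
I(C) = -1 + 1/(2*C) (I(C) = -1 + 1/(2*(C + 0)) = -1 + 1/(2*C))
h(a, V) = (-7/6 + a)*(V + a) (h(a, V) = (a + (1/2 - 1*(-3))/(-3))*(V + a) = (a - (1/2 + 3)/3)*(V + a) = (a - 1/3*7/2)*(V + a) = (a - 7/6)*(V + a) = (-7/6 + a)*(V + a))
L(G) = -5*(-3 + G)*(4 + G) (L(G) = -5*(G - 3)*(G + 4) = -5*(-3 + G)*(4 + G))
(L(-3) + h(-2, -2))*(-21) = ((60 - 5*(-3) - 5*(-3)**2) + ((-2)**2 - 7/6*(-2) - 7/6*(-2) - 2*(-2)))*(-21) = ((60 + 15 - 5*9) + (4 + 7/3 + 7/3 + 4))*(-21) = ((60 + 15 - 45) + 38/3)*(-21) = (30 + 38/3)*(-21) = (128/3)*(-21) = -896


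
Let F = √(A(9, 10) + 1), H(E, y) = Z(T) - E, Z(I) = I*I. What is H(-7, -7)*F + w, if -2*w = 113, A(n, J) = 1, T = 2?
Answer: -113/2 + 11*√2 ≈ -40.944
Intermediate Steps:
Z(I) = I²
H(E, y) = 4 - E (H(E, y) = 2² - E = 4 - E)
w = -113/2 (w = -½*113 = -113/2 ≈ -56.500)
F = √2 (F = √(1 + 1) = √2 ≈ 1.4142)
H(-7, -7)*F + w = (4 - 1*(-7))*√2 - 113/2 = (4 + 7)*√2 - 113/2 = 11*√2 - 113/2 = -113/2 + 11*√2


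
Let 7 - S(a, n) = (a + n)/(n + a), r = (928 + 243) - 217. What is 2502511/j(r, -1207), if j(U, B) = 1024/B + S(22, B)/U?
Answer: -480264393543/161609 ≈ -2.9718e+6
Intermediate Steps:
r = 954 (r = 1171 - 217 = 954)
S(a, n) = 6 (S(a, n) = 7 - (a + n)/(n + a) = 7 - (a + n)/(a + n) = 7 - 1*1 = 7 - 1 = 6)
j(U, B) = 6/U + 1024/B (j(U, B) = 1024/B + 6/U = 6/U + 1024/B)
2502511/j(r, -1207) = 2502511/(6/954 + 1024/(-1207)) = 2502511/(6*(1/954) + 1024*(-1/1207)) = 2502511/(1/159 - 1024/1207) = 2502511/(-161609/191913) = 2502511*(-191913/161609) = -480264393543/161609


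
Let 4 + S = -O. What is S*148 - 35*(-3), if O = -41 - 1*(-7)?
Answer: 4545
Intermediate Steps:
O = -34 (O = -41 + 7 = -34)
S = 30 (S = -4 - 1*(-34) = -4 + 34 = 30)
S*148 - 35*(-3) = 30*148 - 35*(-3) = 4440 + 105 = 4545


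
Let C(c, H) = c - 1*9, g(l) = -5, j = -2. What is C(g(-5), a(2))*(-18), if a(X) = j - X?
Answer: 252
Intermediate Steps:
a(X) = -2 - X
C(c, H) = -9 + c (C(c, H) = c - 9 = -9 + c)
C(g(-5), a(2))*(-18) = (-9 - 5)*(-18) = -14*(-18) = 252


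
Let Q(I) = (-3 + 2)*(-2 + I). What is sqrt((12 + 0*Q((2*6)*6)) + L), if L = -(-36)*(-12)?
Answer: 2*I*sqrt(105) ≈ 20.494*I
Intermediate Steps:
Q(I) = 2 - I (Q(I) = -(-2 + I) = 2 - I)
L = -432 (L = -36*12 = -432)
sqrt((12 + 0*Q((2*6)*6)) + L) = sqrt((12 + 0*(2 - 2*6*6)) - 432) = sqrt((12 + 0*(2 - 12*6)) - 432) = sqrt((12 + 0*(2 - 1*72)) - 432) = sqrt((12 + 0*(2 - 72)) - 432) = sqrt((12 + 0*(-70)) - 432) = sqrt((12 + 0) - 432) = sqrt(12 - 432) = sqrt(-420) = 2*I*sqrt(105)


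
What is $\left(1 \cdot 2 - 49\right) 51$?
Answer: $-2397$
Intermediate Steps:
$\left(1 \cdot 2 - 49\right) 51 = \left(2 - 49\right) 51 = \left(-47\right) 51 = -2397$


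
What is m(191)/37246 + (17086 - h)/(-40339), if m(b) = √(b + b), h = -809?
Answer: -17895/40339 + √382/37246 ≈ -0.44309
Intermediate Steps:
m(b) = √2*√b (m(b) = √(2*b) = √2*√b)
m(191)/37246 + (17086 - h)/(-40339) = (√2*√191)/37246 + (17086 - 1*(-809))/(-40339) = √382*(1/37246) + (17086 + 809)*(-1/40339) = √382/37246 + 17895*(-1/40339) = √382/37246 - 17895/40339 = -17895/40339 + √382/37246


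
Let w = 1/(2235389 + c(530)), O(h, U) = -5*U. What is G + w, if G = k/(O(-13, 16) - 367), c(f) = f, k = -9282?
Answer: 6917933535/333151931 ≈ 20.765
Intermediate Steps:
G = 3094/149 (G = -9282/(-5*16 - 367) = -9282/(-80 - 367) = -9282/(-447) = -1/447*(-9282) = 3094/149 ≈ 20.765)
w = 1/2235919 (w = 1/(2235389 + 530) = 1/2235919 ≈ 4.4724e-7)
G + w = 3094/149 + 1/2235919 = 6917933535/333151931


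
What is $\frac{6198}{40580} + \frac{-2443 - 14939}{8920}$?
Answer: $- \frac{3250377}{1809868} \approx -1.7959$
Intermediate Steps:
$\frac{6198}{40580} + \frac{-2443 - 14939}{8920} = 6198 \cdot \frac{1}{40580} + \left(-2443 - 14939\right) \frac{1}{8920} = \frac{3099}{20290} - \frac{8691}{4460} = - \frac{3250377}{1809868}$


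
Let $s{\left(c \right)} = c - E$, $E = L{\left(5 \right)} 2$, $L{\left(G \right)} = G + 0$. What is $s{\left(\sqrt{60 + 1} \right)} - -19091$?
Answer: $19081 + \sqrt{61} \approx 19089.0$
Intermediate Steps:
$L{\left(G \right)} = G$
$E = 10$ ($E = 5 \cdot 2 = 10$)
$s{\left(c \right)} = -10 + c$ ($s{\left(c \right)} = c - 10 = -10 + c$)
$s{\left(\sqrt{60 + 1} \right)} - -19091 = \left(-10 + \sqrt{60 + 1}\right) - -19091 = \left(-10 + \sqrt{61}\right) + 19091 = 19081 + \sqrt{61}$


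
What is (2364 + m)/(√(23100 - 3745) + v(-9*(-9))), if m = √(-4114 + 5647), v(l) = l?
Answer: (2364 + √1533)/(81 + 7*√395) ≈ 10.917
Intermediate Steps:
m = √1533 ≈ 39.154
(2364 + m)/(√(23100 - 3745) + v(-9*(-9))) = (2364 + √1533)/(√(23100 - 3745) - 9*(-9)) = (2364 + √1533)/(√19355 + 81) = (2364 + √1533)/(7*√395 + 81) = (2364 + √1533)/(81 + 7*√395)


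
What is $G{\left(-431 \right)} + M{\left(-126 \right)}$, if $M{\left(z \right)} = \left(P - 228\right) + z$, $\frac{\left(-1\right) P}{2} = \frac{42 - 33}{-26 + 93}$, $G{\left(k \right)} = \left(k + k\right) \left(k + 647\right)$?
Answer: $- \frac{12498600}{67} \approx -1.8655 \cdot 10^{5}$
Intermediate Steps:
$G{\left(k \right)} = 2 k \left(647 + k\right)$
$P = - \frac{18}{67}$ ($P = - 2 \frac{42 - 33}{-26 + 93} = - 2 \cdot \frac{9}{67} = - 2 \cdot 9 \cdot \frac{1}{67} = \left(-2\right) \frac{9}{67} = - \frac{18}{67} \approx -0.26866$)
$M{\left(z \right)} = - \frac{15294}{67} + z$ ($M{\left(z \right)} = \left(- \frac{18}{67} - 228\right) + z = - \frac{15294}{67} + z$)
$G{\left(-431 \right)} + M{\left(-126 \right)} = 2 \left(-431\right) \left(647 - 431\right) - \frac{23736}{67} = 2 \left(-431\right) 216 - \frac{23736}{67} = -186192 - \frac{23736}{67} = - \frac{12498600}{67}$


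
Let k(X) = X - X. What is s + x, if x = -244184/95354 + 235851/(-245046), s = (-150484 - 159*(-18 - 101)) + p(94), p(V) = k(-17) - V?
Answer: -512732516208551/3894352714 ≈ -1.3166e+5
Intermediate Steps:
k(X) = 0
p(V) = -V (p(V) = 0 - V = -V)
s = -131657 (s = (-150484 - 159*(-18 - 101)) - 1*94 = (-150484 - 159*(-119)) - 94 = (-150484 + 18921) - 94 = -131563 - 94 = -131657)
x = -13720941453/3894352714 (x = -244184*1/95354 + 235851*(-1/245046) = -122092/47677 - 78617/81682 = -13720941453/3894352714 ≈ -3.5233)
s + x = -131657 - 13720941453/3894352714 = -512732516208551/3894352714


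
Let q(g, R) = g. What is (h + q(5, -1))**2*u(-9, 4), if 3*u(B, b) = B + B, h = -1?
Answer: -96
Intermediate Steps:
u(B, b) = 2*B/3 (u(B, b) = (B + B)/3 = (2*B)/3 = 2*B/3)
(h + q(5, -1))**2*u(-9, 4) = (-1 + 5)**2*((2/3)*(-9)) = 4**2*(-6) = 16*(-6) = -96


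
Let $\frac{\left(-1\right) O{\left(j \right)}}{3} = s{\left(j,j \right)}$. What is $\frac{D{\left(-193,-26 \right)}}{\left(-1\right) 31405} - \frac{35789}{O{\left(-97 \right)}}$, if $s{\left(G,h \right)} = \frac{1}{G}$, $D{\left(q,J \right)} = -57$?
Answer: $- \frac{109023493694}{94215} \approx -1.1572 \cdot 10^{6}$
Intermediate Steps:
$O{\left(j \right)} = - \frac{3}{j}$
$\frac{D{\left(-193,-26 \right)}}{\left(-1\right) 31405} - \frac{35789}{O{\left(-97 \right)}} = - \frac{57}{\left(-1\right) 31405} - \frac{35789}{\left(-3\right) \frac{1}{-97}} = - \frac{57}{-31405} - \frac{35789}{\left(-3\right) \left(- \frac{1}{97}\right)} = \left(-57\right) \left(- \frac{1}{31405}\right) - \frac{35789}{\frac{3}{97}} = \frac{57}{31405} - \frac{3471533}{3} = - \frac{109023493694}{94215}$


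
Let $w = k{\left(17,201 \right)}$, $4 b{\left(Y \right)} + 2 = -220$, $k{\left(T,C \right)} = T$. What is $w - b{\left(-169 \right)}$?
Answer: $\frac{145}{2} \approx 72.5$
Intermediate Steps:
$b{\left(Y \right)} = - \frac{111}{2}$ ($b{\left(Y \right)} = - \frac{1}{2} + \frac{1}{4} \left(-220\right) = - \frac{1}{2} - 55 = - \frac{111}{2}$)
$w = 17$
$w - b{\left(-169 \right)} = 17 - - \frac{111}{2} = 17 + \frac{111}{2} = \frac{145}{2}$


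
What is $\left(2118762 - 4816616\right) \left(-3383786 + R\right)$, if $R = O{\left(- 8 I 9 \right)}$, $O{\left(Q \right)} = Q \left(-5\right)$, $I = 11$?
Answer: $9118277093404$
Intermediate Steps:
$O{\left(Q \right)} = - 5 Q$
$R = 3960$ ($R = - 5 \left(-8\right) 11 \cdot 9 = - 5 \left(\left(-88\right) 9\right) = \left(-5\right) \left(-792\right) = 3960$)
$\left(2118762 - 4816616\right) \left(-3383786 + R\right) = \left(2118762 - 4816616\right) \left(-3383786 + 3960\right) = \left(-2697854\right) \left(-3379826\right) = 9118277093404$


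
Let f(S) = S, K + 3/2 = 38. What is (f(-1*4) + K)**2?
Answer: 4225/4 ≈ 1056.3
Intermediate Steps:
K = 73/2 (K = -3/2 + 38 = 73/2 ≈ 36.500)
(f(-1*4) + K)**2 = (-1*4 + 73/2)**2 = (-4 + 73/2)**2 = (65/2)**2 = 4225/4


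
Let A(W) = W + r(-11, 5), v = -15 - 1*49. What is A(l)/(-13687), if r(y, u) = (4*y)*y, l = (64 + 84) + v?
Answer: -568/13687 ≈ -0.041499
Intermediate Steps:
v = -64 (v = -15 - 49 = -64)
l = 84 (l = (64 + 84) - 64 = 148 - 64 = 84)
r(y, u) = 4*y²
A(W) = 484 + W (A(W) = W + 4*(-11)² = W + 4*121 = W + 484 = 484 + W)
A(l)/(-13687) = (484 + 84)/(-13687) = 568*(-1/13687) = -568/13687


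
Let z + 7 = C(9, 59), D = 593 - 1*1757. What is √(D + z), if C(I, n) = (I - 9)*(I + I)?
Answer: I*√1171 ≈ 34.22*I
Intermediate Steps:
D = -1164 (D = 593 - 1757 = -1164)
C(I, n) = 2*I*(-9 + I) (C(I, n) = (-9 + I)*(2*I) = 2*I*(-9 + I))
z = -7 (z = -7 + 2*9*(-9 + 9) = -7 + 2*9*0 = -7 + 0 = -7)
√(D + z) = √(-1164 - 7) = √(-1171) = I*√1171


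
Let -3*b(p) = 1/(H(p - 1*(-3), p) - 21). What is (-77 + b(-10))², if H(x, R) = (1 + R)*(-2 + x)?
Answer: 192127321/32400 ≈ 5929.9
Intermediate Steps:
b(p) = -1/(3*(-20 - p + p*(3 + p))) (b(p) = -1/(3*((-2 + (p - 1*(-3)) - 2*p + p*(p - 1*(-3))) - 21)) = -1/(3*((-2 + (p + 3) - 2*p + p*(p + 3)) - 21)) = -1/(3*((-2 + (3 + p) - 2*p + p*(3 + p)) - 21)) = -1/(3*((1 - p + p*(3 + p)) - 21)) = -1/(3*(-20 - p + p*(3 + p))))
(-77 + b(-10))² = (-77 - 1/(-60 + 3*(-10)² + 6*(-10)))² = (-77 - 1/(-60 + 3*100 - 60))² = (-77 - 1/(-60 + 300 - 60))² = (-77 - 1/180)² = (-13861/180)² = 192127321/32400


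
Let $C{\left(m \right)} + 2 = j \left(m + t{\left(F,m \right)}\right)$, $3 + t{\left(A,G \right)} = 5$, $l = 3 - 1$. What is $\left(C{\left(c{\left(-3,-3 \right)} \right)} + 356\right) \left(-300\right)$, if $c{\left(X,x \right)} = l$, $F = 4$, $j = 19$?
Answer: $-129000$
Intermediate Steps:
$l = 2$
$t{\left(A,G \right)} = 2$ ($t{\left(A,G \right)} = -3 + 5 = 2$)
$c{\left(X,x \right)} = 2$
$C{\left(m \right)} = 36 + 19 m$ ($C{\left(m \right)} = -2 + 19 \left(m + 2\right) = -2 + 19 \left(2 + m\right) = -2 + \left(38 + 19 m\right) = 36 + 19 m$)
$\left(C{\left(c{\left(-3,-3 \right)} \right)} + 356\right) \left(-300\right) = \left(\left(36 + 19 \cdot 2\right) + 356\right) \left(-300\right) = \left(\left(36 + 38\right) + 356\right) \left(-300\right) = \left(74 + 356\right) \left(-300\right) = 430 \left(-300\right) = -129000$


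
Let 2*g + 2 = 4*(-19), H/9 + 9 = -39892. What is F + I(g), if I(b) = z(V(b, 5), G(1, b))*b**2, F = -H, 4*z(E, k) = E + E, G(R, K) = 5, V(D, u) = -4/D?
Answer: 359187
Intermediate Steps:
H = -359109 (H = -81 + 9*(-39892) = -81 - 359028 = -359109)
z(E, k) = E/2 (z(E, k) = (E + E)/4 = (2*E)/4 = E/2)
F = 359109 (F = -1*(-359109) = 359109)
g = -39 (g = -1 + (4*(-19))/2 = -1 + (1/2)*(-76) = -1 - 38 = -39)
I(b) = -2*b (I(b) = ((-4/b)/2)*b**2 = (-2/b)*b**2 = -2*b)
F + I(g) = 359109 - 2*(-39) = 359109 + 78 = 359187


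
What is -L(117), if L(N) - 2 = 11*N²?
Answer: -150581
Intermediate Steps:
L(N) = 2 + 11*N²
-L(117) = -(2 + 11*117²) = -(2 + 11*13689) = -(2 + 150579) = -1*150581 = -150581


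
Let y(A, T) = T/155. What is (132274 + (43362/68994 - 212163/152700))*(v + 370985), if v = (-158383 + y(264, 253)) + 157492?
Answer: 47754307789909084731/975498500 ≈ 4.8954e+10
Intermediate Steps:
y(A, T) = T/155 (y(A, T) = T*(1/155) = T/155)
v = -137852/155 (v = (-158383 + (1/155)*253) + 157492 = (-158383 + 253/155) + 157492 = -24549112/155 + 157492 = -137852/155 ≈ -889.37)
(132274 + (43362/68994 - 212163/152700))*(v + 370985) = (132274 + (43362/68994 - 212163/152700))*(-137852/155 + 370985) = (132274 + (43362*(1/68994) - 212163*1/152700))*(57364823/155) = (132274 + (2409/3833 - 70721/50900))*(57364823/155) = (132274 - 148455493/195099700)*(57364823/155) = (25806469262307/195099700)*(57364823/155) = 47754307789909084731/975498500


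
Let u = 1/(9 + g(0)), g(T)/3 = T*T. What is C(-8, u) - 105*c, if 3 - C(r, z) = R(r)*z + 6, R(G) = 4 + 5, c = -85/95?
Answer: 1709/19 ≈ 89.947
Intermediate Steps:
g(T) = 3*T² (g(T) = 3*(T*T) = 3*T²)
c = -17/19 (c = -85*1/95 = -17/19 ≈ -0.89474)
R(G) = 9
u = ⅑ (u = 1/(9 + 3*0²) = 1/(9 + 3*0) = 1/(9 + 0) = 1/9 = ⅑ ≈ 0.11111)
C(r, z) = -3 - 9*z (C(r, z) = 3 - (9*z + 6) = 3 - (6 + 9*z) = 3 + (-6 - 9*z) = -3 - 9*z)
C(-8, u) - 105*c = (-3 - 9*⅑) - 105*(-17/19) = (-3 - 1) + 1785/19 = -4 + 1785/19 = 1709/19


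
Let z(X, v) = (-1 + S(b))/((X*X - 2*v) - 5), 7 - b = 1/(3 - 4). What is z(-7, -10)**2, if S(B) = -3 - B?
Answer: 9/256 ≈ 0.035156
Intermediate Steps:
b = 8 (b = 7 - 1/(3 - 4) = 7 - 1/(-1) = 7 - 1*(-1) = 7 + 1 = 8)
z(X, v) = -12/(-5 + X**2 - 2*v) (z(X, v) = (-1 + (-3 - 1*8))/((X*X - 2*v) - 5) = (-1 + (-3 - 8))/((X**2 - 2*v) - 5) = (-1 - 11)/(-5 + X**2 - 2*v) = -12/(-5 + X**2 - 2*v))
z(-7, -10)**2 = (12/(5 - 1*(-7)**2 + 2*(-10)))**2 = (12/(5 - 1*49 - 20))**2 = (12/(5 - 49 - 20))**2 = (12/(-64))**2 = (12*(-1/64))**2 = (-3/16)**2 = 9/256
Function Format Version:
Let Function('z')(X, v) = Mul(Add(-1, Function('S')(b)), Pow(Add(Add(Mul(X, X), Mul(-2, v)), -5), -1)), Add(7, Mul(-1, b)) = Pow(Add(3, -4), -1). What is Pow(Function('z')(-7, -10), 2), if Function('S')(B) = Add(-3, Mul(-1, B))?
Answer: Rational(9, 256) ≈ 0.035156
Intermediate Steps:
b = 8 (b = Add(7, Mul(-1, Pow(Add(3, -4), -1))) = Add(7, Mul(-1, Pow(-1, -1))) = Add(7, Mul(-1, -1)) = Add(7, 1) = 8)
Function('z')(X, v) = Mul(-12, Pow(Add(-5, Pow(X, 2), Mul(-2, v)), -1)) (Function('z')(X, v) = Mul(Add(-1, Add(-3, Mul(-1, 8))), Pow(Add(Add(Mul(X, X), Mul(-2, v)), -5), -1)) = Mul(Add(-1, Add(-3, -8)), Pow(Add(Add(Pow(X, 2), Mul(-2, v)), -5), -1)) = Mul(Add(-1, -11), Pow(Add(-5, Pow(X, 2), Mul(-2, v)), -1)) = Mul(-12, Pow(Add(-5, Pow(X, 2), Mul(-2, v)), -1)))
Pow(Function('z')(-7, -10), 2) = Pow(Mul(12, Pow(Add(5, Mul(-1, Pow(-7, 2)), Mul(2, -10)), -1)), 2) = Pow(Mul(12, Pow(Add(5, Mul(-1, 49), -20), -1)), 2) = Pow(Mul(12, Pow(Add(5, -49, -20), -1)), 2) = Pow(Mul(12, Pow(-64, -1)), 2) = Pow(Mul(12, Rational(-1, 64)), 2) = Pow(Rational(-3, 16), 2) = Rational(9, 256)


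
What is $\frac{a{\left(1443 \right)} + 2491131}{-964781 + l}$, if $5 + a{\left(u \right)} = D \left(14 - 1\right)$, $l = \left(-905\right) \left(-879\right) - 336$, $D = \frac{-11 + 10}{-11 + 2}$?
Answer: $- \frac{22420147}{1526598} \approx -14.686$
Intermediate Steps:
$D = \frac{1}{9}$ ($D = - \frac{1}{-9} = \left(-1\right) \left(- \frac{1}{9}\right) = \frac{1}{9} \approx 0.11111$)
$l = 795159$ ($l = 795495 - 336 = 795159$)
$a{\left(u \right)} = - \frac{32}{9}$ ($a{\left(u \right)} = -5 + \frac{14 - 1}{9} = -5 + \frac{1}{9} \cdot 13 = -5 + \frac{13}{9} = - \frac{32}{9}$)
$\frac{a{\left(1443 \right)} + 2491131}{-964781 + l} = \frac{- \frac{32}{9} + 2491131}{-964781 + 795159} = \frac{22420147}{9 \left(-169622\right)} = \frac{22420147}{9} \left(- \frac{1}{169622}\right) = - \frac{22420147}{1526598}$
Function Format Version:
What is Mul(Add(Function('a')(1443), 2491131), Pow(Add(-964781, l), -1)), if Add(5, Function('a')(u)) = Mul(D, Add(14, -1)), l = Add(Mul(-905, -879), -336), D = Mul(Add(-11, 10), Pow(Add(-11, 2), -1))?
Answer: Rational(-22420147, 1526598) ≈ -14.686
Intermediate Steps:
D = Rational(1, 9) (D = Mul(-1, Pow(-9, -1)) = Mul(-1, Rational(-1, 9)) = Rational(1, 9) ≈ 0.11111)
l = 795159 (l = Add(795495, -336) = 795159)
Function('a')(u) = Rational(-32, 9) (Function('a')(u) = Add(-5, Mul(Rational(1, 9), Add(14, -1))) = Add(-5, Mul(Rational(1, 9), 13)) = Add(-5, Rational(13, 9)) = Rational(-32, 9))
Mul(Add(Function('a')(1443), 2491131), Pow(Add(-964781, l), -1)) = Mul(Add(Rational(-32, 9), 2491131), Pow(Add(-964781, 795159), -1)) = Mul(Rational(22420147, 9), Pow(-169622, -1)) = Mul(Rational(22420147, 9), Rational(-1, 169622)) = Rational(-22420147, 1526598)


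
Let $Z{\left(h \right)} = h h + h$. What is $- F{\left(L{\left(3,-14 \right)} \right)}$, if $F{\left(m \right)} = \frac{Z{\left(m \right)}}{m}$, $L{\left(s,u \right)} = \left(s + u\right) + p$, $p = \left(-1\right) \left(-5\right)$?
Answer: $5$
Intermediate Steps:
$p = 5$
$Z{\left(h \right)} = h + h^{2}$ ($Z{\left(h \right)} = h^{2} + h = h + h^{2}$)
$L{\left(s,u \right)} = 5 + s + u$ ($L{\left(s,u \right)} = \left(s + u\right) + 5 = 5 + s + u$)
$F{\left(m \right)} = 1 + m$ ($F{\left(m \right)} = \frac{m \left(1 + m\right)}{m} = 1 + m$)
$- F{\left(L{\left(3,-14 \right)} \right)} = - (1 + \left(5 + 3 - 14\right)) = - (1 - 6) = \left(-1\right) \left(-5\right) = 5$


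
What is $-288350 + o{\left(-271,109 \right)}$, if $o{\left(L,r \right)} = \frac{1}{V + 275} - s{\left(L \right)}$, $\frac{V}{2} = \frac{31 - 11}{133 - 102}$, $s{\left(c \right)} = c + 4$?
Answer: $- \frac{2467430864}{8565} \approx -2.8808 \cdot 10^{5}$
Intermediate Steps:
$s{\left(c \right)} = 4 + c$
$V = \frac{40}{31}$ ($V = 2 \frac{31 - 11}{133 - 102} = 2 \cdot \frac{20}{31} = \frac{40}{31} \approx 1.2903$)
$o{\left(L,r \right)} = - \frac{34229}{8565} - L$ ($o{\left(L,r \right)} = \frac{1}{\frac{40}{31} + 275} - \left(4 + L\right) = \frac{1}{\frac{8565}{31}} - \left(4 + L\right) = \frac{31}{8565} - \left(4 + L\right) = - \frac{34229}{8565} - L$)
$-288350 + o{\left(-271,109 \right)} = -288350 - - \frac{2286886}{8565} = -288350 + \left(- \frac{34229}{8565} + 271\right) = -288350 + \frac{2286886}{8565} = - \frac{2467430864}{8565}$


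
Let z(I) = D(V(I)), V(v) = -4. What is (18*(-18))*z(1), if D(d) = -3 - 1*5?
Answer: 2592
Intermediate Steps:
D(d) = -8 (D(d) = -3 - 5 = -8)
z(I) = -8
(18*(-18))*z(1) = (18*(-18))*(-8) = -324*(-8) = 2592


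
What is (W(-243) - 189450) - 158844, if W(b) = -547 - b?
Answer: -348598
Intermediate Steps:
(W(-243) - 189450) - 158844 = ((-547 - 1*(-243)) - 189450) - 158844 = ((-547 + 243) - 189450) - 158844 = (-304 - 189450) - 158844 = -189754 - 158844 = -348598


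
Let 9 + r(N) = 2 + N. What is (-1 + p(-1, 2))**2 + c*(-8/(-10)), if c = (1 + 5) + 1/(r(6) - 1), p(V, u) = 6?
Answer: 147/5 ≈ 29.400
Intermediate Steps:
r(N) = -7 + N (r(N) = -9 + (2 + N) = -7 + N)
c = 11/2 (c = (1 + 5) + 1/((-7 + 6) - 1) = 6 + 1/(-1 - 1) = 6 + 1/(-2) = 6 - 1/2 = 11/2 ≈ 5.5000)
(-1 + p(-1, 2))**2 + c*(-8/(-10)) = (-1 + 6)**2 + 11*(-8/(-10))/2 = 5**2 + 11*(-8*(-1/10))/2 = 25 + (11/2)*(4/5) = 25 + 22/5 = 147/5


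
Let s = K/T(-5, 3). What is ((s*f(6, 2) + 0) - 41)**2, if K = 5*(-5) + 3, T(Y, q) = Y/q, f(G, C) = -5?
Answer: 11449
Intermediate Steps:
K = -22 (K = -25 + 3 = -22)
s = 66/5 (s = -22/((-5/3)) = -22/((-5*1/3)) = -22/(-5/3) = -22*(-3/5) = 66/5 ≈ 13.200)
((s*f(6, 2) + 0) - 41)**2 = (((66/5)*(-5) + 0) - 41)**2 = ((-66 + 0) - 41)**2 = (-66 - 41)**2 = (-107)**2 = 11449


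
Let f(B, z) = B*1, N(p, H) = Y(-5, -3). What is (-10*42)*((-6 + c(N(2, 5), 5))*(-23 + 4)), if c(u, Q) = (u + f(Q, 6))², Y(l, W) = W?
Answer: -15960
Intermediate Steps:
N(p, H) = -3
f(B, z) = B
c(u, Q) = (Q + u)² (c(u, Q) = (u + Q)² = (Q + u)²)
(-10*42)*((-6 + c(N(2, 5), 5))*(-23 + 4)) = (-10*42)*((-6 + (5 - 3)²)*(-23 + 4)) = -420*(-6 + 2²)*(-19) = -420*(-6 + 4)*(-19) = -(-840)*(-19) = -420*38 = -15960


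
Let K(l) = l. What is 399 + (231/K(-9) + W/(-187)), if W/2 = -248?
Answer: 210928/561 ≈ 375.99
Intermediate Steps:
W = -496 (W = 2*(-248) = -496)
399 + (231/K(-9) + W/(-187)) = 399 + (231/(-9) - 496/(-187)) = 399 + (231*(-⅑) - 496*(-1/187)) = 399 + (-77/3 + 496/187) = 399 - 12911/561 = 210928/561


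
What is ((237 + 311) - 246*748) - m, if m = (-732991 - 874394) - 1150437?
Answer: 2574362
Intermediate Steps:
m = -2757822 (m = -1607385 - 1150437 = -2757822)
((237 + 311) - 246*748) - m = ((237 + 311) - 246*748) - 1*(-2757822) = (548 - 184008) + 2757822 = -183460 + 2757822 = 2574362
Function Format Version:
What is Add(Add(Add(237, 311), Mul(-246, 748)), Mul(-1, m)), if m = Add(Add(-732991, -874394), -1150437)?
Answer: 2574362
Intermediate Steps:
m = -2757822 (m = Add(-1607385, -1150437) = -2757822)
Add(Add(Add(237, 311), Mul(-246, 748)), Mul(-1, m)) = Add(Add(Add(237, 311), Mul(-246, 748)), Mul(-1, -2757822)) = Add(Add(548, -184008), 2757822) = Add(-183460, 2757822) = 2574362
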